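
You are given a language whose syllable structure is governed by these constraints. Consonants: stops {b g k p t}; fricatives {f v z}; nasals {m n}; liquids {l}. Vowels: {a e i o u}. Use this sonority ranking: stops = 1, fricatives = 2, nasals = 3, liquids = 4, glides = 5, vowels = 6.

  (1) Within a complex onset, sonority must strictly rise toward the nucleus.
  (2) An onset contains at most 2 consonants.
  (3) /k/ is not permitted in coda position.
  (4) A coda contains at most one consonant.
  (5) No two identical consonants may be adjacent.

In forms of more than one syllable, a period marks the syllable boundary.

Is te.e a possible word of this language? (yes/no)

te.e — σ1 onset /t/, coda /∅/ ok; σ2 onset /∅/, coda /∅/ ok → well-formed

yes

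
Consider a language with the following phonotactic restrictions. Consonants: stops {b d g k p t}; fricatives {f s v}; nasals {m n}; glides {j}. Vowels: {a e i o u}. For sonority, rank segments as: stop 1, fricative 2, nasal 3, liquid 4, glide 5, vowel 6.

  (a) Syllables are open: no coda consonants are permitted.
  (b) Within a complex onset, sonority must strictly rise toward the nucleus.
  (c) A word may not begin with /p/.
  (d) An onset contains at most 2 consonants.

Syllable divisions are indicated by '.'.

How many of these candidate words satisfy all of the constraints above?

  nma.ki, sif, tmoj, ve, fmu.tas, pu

nma.ki — violates constraint (b): syllable 1 onset /nm/: /n/ (nasal, 3) → /m/ (nasal, 3) does not rise → phonotactically illegal
sif — violates constraint (a): syllable 1 coda /f/ has 1 consonant (> 0) → phonotactically illegal
tmoj — violates constraint (a): syllable 1 coda /j/ has 1 consonant (> 0) → phonotactically illegal
ve — σ1 onset /v/, coda /∅/ ok → phonotactically legal
fmu.tas — violates constraint (a): syllable 2 coda /s/ has 1 consonant (> 0) → phonotactically illegal
pu — violates constraint (c): word begins with /p/ → phonotactically illegal
Phonotactically legal: ve → 1.

1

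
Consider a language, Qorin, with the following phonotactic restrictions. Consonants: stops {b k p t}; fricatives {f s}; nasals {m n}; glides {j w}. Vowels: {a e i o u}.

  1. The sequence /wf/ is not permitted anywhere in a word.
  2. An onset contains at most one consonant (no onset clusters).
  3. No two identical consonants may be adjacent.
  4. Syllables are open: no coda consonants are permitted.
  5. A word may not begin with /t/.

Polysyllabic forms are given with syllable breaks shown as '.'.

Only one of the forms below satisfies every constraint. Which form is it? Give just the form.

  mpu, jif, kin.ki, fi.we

mpu — violates constraint 2: syllable 1 onset /mp/ has 2 consonants (> 1) → illicit
jif — violates constraint 4: syllable 1 coda /f/ has 1 consonant (> 0) → illicit
kin.ki — violates constraint 4: syllable 1 coda /n/ has 1 consonant (> 0) → illicit
fi.we — σ1 onset /f/, coda /∅/ ok; σ2 onset /w/, coda /∅/ ok → licit

fi.we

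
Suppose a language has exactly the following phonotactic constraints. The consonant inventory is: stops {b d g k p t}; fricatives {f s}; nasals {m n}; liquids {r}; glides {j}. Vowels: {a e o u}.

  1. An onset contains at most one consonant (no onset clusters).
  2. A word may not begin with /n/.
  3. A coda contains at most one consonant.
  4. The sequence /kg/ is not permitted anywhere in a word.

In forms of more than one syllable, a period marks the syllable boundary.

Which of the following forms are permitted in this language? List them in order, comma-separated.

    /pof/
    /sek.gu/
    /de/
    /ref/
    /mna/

/pof/, /de/, /ref/

/pof/ — σ1 onset /p/, coda /f/ ok → permitted
/sek.gu/ — violates constraint 4: contains banned sequence /kg/ → not permitted
/de/ — σ1 onset /d/, coda /∅/ ok → permitted
/ref/ — σ1 onset /r/, coda /f/ ok → permitted
/mna/ — violates constraint 1: syllable 1 onset /mn/ has 2 consonants (> 1) → not permitted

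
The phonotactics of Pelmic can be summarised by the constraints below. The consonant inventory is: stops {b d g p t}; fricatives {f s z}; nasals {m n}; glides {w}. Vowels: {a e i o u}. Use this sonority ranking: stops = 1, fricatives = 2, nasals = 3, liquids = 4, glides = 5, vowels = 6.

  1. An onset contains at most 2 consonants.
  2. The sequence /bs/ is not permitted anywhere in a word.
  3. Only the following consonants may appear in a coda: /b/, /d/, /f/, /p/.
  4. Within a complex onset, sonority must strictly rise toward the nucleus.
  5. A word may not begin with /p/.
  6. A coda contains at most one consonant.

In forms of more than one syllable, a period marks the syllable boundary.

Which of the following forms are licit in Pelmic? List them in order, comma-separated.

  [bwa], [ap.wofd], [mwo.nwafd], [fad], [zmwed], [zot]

[bwa], [fad]

[bwa] — σ1 onset /bw/ (1→5 rises), coda /∅/ ok → licit
[ap.wofd] — violates constraint 6: syllable 2 coda /fd/ has 2 consonants (> 1) → illicit
[mwo.nwafd] — violates constraint 6: syllable 2 coda /fd/ has 2 consonants (> 1) → illicit
[fad] — σ1 onset /f/, coda /d/ ok → licit
[zmwed] — violates constraint 1: syllable 1 onset /zmw/ has 3 consonants (> 2) → illicit
[zot] — violates constraint 3: syllable 1 coda contains /t/, which is not a licensed coda consonant → illicit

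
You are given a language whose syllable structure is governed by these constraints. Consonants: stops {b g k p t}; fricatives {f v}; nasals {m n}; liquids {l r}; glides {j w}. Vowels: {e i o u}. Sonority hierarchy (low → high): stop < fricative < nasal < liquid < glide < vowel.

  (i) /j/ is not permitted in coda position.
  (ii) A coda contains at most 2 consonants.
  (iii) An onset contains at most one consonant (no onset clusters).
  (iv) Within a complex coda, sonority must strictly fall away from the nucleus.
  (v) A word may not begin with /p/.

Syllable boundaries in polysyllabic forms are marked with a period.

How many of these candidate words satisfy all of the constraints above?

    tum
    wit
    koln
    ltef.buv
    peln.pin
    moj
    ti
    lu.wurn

tum — σ1 onset /t/, coda /m/ ok → phonotactically legal
wit — σ1 onset /w/, coda /t/ ok → phonotactically legal
koln — σ1 onset /k/, coda /ln/ (4→3 falls) ok → phonotactically legal
ltef.buv — violates constraint (iii): syllable 1 onset /lt/ has 2 consonants (> 1) → phonotactically illegal
peln.pin — violates constraint (v): word begins with /p/ → phonotactically illegal
moj — violates constraint (i): syllable 1 coda contains /j/ → phonotactically illegal
ti — σ1 onset /t/, coda /∅/ ok → phonotactically legal
lu.wurn — σ1 onset /l/, coda /∅/ ok; σ2 onset /w/, coda /rn/ (4→3 falls) ok → phonotactically legal
Phonotactically legal: tum, wit, koln, ti, lu.wurn → 5.

5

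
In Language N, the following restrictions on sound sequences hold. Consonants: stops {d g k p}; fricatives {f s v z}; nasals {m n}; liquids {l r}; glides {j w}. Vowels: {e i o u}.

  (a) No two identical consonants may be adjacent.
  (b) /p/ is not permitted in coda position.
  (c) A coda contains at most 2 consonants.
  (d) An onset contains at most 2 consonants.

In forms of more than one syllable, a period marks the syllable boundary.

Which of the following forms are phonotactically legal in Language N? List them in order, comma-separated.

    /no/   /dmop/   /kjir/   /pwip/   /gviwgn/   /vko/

/no/, /kjir/, /vko/

/no/ — σ1 onset /n/, coda /∅/ ok → phonotactically legal
/dmop/ — violates constraint (b): syllable 1 coda contains /p/ → phonotactically illegal
/kjir/ — σ1 onset /kj/ (2C), coda /r/ ok → phonotactically legal
/pwip/ — violates constraint (b): syllable 1 coda contains /p/ → phonotactically illegal
/gviwgn/ — violates constraint (c): syllable 1 coda /wgn/ has 3 consonants (> 2) → phonotactically illegal
/vko/ — σ1 onset /vk/ (2C), coda /∅/ ok → phonotactically legal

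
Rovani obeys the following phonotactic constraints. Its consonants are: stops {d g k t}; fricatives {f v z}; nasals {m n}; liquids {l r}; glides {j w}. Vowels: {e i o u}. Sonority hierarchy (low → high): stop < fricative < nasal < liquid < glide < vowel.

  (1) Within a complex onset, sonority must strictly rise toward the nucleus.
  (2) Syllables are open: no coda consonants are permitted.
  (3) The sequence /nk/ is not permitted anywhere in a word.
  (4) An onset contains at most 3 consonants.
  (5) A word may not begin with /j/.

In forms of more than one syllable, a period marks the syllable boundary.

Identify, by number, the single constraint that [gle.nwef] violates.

2

[gle.nwef]: syllable 2 coda /f/ has 1 consonant (> 0).
This is a violation of constraint 2: "Syllables are open: no coda consonants are permitted."
The remaining constraints (1, 3, 4, 5) are satisfied.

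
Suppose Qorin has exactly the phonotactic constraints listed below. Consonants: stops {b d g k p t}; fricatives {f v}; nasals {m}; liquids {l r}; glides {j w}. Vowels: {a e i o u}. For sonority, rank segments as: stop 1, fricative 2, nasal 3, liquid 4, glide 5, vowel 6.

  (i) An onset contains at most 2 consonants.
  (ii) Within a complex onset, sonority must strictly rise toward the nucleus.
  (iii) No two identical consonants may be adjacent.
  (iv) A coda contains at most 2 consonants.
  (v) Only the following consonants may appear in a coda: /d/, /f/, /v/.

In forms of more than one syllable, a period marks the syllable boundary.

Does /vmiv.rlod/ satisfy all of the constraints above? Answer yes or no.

/vmiv.rlod/ — violates constraint (ii): syllable 2 onset /rl/: /r/ (liquid, 4) → /l/ (liquid, 4) does not rise → phonotactically illegal

no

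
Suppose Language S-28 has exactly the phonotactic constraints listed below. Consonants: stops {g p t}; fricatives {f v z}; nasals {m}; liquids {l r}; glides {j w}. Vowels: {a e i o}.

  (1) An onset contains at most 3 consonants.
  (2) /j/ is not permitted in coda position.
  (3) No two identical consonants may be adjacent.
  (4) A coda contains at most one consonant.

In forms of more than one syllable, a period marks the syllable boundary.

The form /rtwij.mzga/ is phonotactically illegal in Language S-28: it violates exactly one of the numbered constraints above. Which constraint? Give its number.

2

/rtwij.mzga/: syllable 1 coda contains /j/.
This is a violation of constraint 2: "/j/ is not permitted in coda position."
The remaining constraints (1, 3, 4) are satisfied.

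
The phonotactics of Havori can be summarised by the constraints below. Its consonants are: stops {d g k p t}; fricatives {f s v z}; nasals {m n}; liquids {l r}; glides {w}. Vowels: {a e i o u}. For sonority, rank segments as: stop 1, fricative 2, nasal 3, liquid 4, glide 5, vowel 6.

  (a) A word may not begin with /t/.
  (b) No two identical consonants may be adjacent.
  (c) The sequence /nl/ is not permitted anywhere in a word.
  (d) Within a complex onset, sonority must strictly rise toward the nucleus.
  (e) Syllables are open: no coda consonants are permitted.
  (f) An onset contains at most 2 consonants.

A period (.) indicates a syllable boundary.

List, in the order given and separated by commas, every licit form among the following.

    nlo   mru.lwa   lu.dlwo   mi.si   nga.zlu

nlo — violates constraint (c): contains banned sequence /nl/ → illicit
mru.lwa — σ1 onset /mr/ (3→4 rises), coda /∅/ ok; σ2 onset /lw/ (4→5 rises), coda /∅/ ok → licit
lu.dlwo — violates constraint (f): syllable 2 onset /dlw/ has 3 consonants (> 2) → illicit
mi.si — σ1 onset /m/, coda /∅/ ok; σ2 onset /s/, coda /∅/ ok → licit
nga.zlu — violates constraint (d): syllable 1 onset /ng/: /n/ (nasal, 3) → /g/ (stop, 1) does not rise → illicit

mru.lwa, mi.si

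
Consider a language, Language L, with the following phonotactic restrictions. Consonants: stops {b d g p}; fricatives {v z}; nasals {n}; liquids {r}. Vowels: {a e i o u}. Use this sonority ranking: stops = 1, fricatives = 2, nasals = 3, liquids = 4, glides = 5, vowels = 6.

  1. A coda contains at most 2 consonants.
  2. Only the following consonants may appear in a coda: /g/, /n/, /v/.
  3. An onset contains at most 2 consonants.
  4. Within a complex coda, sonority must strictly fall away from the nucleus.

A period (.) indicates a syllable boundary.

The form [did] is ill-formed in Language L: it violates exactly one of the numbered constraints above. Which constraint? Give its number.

2

[did]: syllable 1 coda contains /d/, which is not a licensed coda consonant.
This is a violation of constraint 2: "Only the following consonants may appear in a coda: /g/, /n/, /v/."
The remaining constraints (1, 3, 4) are satisfied.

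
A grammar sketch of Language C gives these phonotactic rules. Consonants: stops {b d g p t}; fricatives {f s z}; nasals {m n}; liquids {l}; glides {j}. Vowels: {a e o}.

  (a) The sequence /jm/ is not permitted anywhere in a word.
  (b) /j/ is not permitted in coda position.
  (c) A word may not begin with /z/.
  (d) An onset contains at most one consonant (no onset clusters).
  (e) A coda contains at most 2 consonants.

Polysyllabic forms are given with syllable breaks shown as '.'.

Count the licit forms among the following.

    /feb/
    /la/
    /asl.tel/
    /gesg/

4

/feb/ — σ1 onset /f/, coda /b/ ok → licit
/la/ — σ1 onset /l/, coda /∅/ ok → licit
/asl.tel/ — σ1 onset /∅/, coda /sl/ (2C) ok; σ2 onset /t/, coda /l/ ok → licit
/gesg/ — σ1 onset /g/, coda /sg/ (2C) ok → licit
Licit: /feb/, /la/, /asl.tel/, /gesg/ → 4.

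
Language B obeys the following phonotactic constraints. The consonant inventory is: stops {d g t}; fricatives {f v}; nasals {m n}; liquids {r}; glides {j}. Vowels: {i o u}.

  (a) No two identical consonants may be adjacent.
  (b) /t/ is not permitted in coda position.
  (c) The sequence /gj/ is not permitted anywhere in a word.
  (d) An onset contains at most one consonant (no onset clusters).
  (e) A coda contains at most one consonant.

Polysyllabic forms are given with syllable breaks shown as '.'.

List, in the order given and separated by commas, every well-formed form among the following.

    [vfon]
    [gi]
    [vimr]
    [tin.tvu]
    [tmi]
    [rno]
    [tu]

[gi], [tu]

[vfon] — violates constraint (d): syllable 1 onset /vf/ has 2 consonants (> 1) → ill-formed
[gi] — σ1 onset /g/, coda /∅/ ok → well-formed
[vimr] — violates constraint (e): syllable 1 coda /mr/ has 2 consonants (> 1) → ill-formed
[tin.tvu] — violates constraint (d): syllable 2 onset /tv/ has 2 consonants (> 1) → ill-formed
[tmi] — violates constraint (d): syllable 1 onset /tm/ has 2 consonants (> 1) → ill-formed
[rno] — violates constraint (d): syllable 1 onset /rn/ has 2 consonants (> 1) → ill-formed
[tu] — σ1 onset /t/, coda /∅/ ok → well-formed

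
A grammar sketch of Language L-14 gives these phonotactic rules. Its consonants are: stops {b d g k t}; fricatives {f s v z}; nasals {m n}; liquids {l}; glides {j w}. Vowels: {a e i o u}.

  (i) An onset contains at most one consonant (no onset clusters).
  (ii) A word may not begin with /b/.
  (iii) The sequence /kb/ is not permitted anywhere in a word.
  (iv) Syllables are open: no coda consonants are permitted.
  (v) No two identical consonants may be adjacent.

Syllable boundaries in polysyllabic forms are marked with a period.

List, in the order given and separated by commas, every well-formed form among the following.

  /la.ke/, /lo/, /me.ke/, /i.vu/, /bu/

/la.ke/ — σ1 onset /l/, coda /∅/ ok; σ2 onset /k/, coda /∅/ ok → well-formed
/lo/ — σ1 onset /l/, coda /∅/ ok → well-formed
/me.ke/ — σ1 onset /m/, coda /∅/ ok; σ2 onset /k/, coda /∅/ ok → well-formed
/i.vu/ — σ1 onset /∅/, coda /∅/ ok; σ2 onset /v/, coda /∅/ ok → well-formed
/bu/ — violates constraint (ii): word begins with /b/ → ill-formed

/la.ke/, /lo/, /me.ke/, /i.vu/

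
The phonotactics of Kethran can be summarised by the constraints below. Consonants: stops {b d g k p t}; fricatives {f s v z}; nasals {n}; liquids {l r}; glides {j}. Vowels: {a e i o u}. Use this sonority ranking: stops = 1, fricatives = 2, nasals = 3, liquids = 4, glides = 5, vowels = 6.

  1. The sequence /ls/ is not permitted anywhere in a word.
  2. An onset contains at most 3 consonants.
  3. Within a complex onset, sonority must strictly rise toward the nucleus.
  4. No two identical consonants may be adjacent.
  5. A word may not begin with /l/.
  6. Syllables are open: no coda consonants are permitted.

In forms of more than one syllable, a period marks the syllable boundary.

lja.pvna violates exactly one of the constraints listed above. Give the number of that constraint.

5

lja.pvna: word begins with /l/.
This is a violation of constraint 5: "A word may not begin with /l/."
The remaining constraints (1, 2, 3, 4, 6) are satisfied.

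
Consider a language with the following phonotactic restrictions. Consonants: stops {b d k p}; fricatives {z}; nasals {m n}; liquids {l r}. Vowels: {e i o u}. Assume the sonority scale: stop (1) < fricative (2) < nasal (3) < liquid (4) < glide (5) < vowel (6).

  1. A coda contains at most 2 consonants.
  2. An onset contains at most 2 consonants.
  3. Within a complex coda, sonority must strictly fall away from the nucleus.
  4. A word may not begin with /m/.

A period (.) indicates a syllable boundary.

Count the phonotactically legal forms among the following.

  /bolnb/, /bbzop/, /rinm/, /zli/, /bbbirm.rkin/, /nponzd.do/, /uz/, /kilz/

/bolnb/ — violates constraint 1: syllable 1 coda /lnb/ has 3 consonants (> 2) → phonotactically illegal
/bbzop/ — violates constraint 2: syllable 1 onset /bbz/ has 3 consonants (> 2) → phonotactically illegal
/rinm/ — violates constraint 3: syllable 1 coda /nm/: /n/ (nasal, 3) → /m/ (nasal, 3) does not fall → phonotactically illegal
/zli/ — σ1 onset /zl/ (2C), coda /∅/ ok → phonotactically legal
/bbbirm.rkin/ — violates constraint 2: syllable 1 onset /bbb/ has 3 consonants (> 2) → phonotactically illegal
/nponzd.do/ — violates constraint 1: syllable 1 coda /nzd/ has 3 consonants (> 2) → phonotactically illegal
/uz/ — σ1 onset /∅/, coda /z/ ok → phonotactically legal
/kilz/ — σ1 onset /k/, coda /lz/ (4→2 falls) ok → phonotactically legal
Phonotactically legal: /zli/, /uz/, /kilz/ → 3.

3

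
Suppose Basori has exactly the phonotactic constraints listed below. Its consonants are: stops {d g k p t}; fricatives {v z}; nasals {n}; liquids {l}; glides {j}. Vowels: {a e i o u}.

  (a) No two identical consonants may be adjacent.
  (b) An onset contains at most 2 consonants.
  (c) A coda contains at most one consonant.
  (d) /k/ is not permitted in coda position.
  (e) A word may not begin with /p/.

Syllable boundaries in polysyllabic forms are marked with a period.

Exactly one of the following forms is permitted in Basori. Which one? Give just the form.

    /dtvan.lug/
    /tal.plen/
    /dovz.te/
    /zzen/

/tal.plen/

/dtvan.lug/ — violates constraint (b): syllable 1 onset /dtv/ has 3 consonants (> 2) → not permitted
/tal.plen/ — σ1 onset /t/, coda /l/ ok; σ2 onset /pl/ (2C), coda /n/ ok → permitted
/dovz.te/ — violates constraint (c): syllable 1 coda /vz/ has 2 consonants (> 1) → not permitted
/zzen/ — violates constraint (a): adjacent identical consonants /zz/ → not permitted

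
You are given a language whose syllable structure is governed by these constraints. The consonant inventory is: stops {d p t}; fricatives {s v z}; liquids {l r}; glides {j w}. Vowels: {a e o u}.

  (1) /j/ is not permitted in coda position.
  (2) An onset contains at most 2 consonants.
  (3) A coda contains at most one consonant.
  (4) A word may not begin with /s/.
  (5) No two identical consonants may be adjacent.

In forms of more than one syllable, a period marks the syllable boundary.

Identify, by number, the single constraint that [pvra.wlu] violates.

2

[pvra.wlu]: syllable 1 onset /pvr/ has 3 consonants (> 2).
This is a violation of constraint 2: "An onset contains at most 2 consonants."
The remaining constraints (1, 3, 4, 5) are satisfied.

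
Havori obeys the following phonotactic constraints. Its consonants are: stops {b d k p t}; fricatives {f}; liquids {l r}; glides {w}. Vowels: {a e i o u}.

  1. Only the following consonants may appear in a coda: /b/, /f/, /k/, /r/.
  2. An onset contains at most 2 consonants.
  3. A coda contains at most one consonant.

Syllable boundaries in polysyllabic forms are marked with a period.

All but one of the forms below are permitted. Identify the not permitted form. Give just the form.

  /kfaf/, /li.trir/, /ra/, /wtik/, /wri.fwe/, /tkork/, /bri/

/tkork/

/kfaf/ — σ1 onset /kf/ (2C), coda /f/ ok → permitted
/li.trir/ — σ1 onset /l/, coda /∅/ ok; σ2 onset /tr/ (2C), coda /r/ ok → permitted
/ra/ — σ1 onset /r/, coda /∅/ ok → permitted
/wtik/ — σ1 onset /wt/ (2C), coda /k/ ok → permitted
/wri.fwe/ — σ1 onset /wr/ (2C), coda /∅/ ok; σ2 onset /fw/ (2C), coda /∅/ ok → permitted
/tkork/ — violates constraint 3: syllable 1 coda /rk/ has 2 consonants (> 1) → not permitted
/bri/ — σ1 onset /br/ (2C), coda /∅/ ok → permitted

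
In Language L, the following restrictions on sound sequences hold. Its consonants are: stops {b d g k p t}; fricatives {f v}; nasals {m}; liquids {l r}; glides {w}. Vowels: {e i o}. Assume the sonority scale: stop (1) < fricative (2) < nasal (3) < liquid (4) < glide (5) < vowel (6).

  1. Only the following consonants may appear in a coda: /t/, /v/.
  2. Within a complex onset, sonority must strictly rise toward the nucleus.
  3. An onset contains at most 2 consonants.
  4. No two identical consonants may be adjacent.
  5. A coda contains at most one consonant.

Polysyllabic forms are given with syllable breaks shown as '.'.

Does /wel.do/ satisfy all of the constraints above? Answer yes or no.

/wel.do/ — violates constraint 1: syllable 1 coda contains /l/, which is not a licensed coda consonant → ill-formed

no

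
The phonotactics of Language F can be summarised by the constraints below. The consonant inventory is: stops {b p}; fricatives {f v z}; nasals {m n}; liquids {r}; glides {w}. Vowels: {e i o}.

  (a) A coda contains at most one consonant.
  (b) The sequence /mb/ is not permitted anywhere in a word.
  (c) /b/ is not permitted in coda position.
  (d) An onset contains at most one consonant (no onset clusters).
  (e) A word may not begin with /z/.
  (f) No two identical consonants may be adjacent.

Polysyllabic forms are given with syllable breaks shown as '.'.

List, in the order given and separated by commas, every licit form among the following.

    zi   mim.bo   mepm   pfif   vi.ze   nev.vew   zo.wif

vi.ze

zi — violates constraint (e): word begins with /z/ → illicit
mim.bo — violates constraint (b): contains banned sequence /mb/ → illicit
mepm — violates constraint (a): syllable 1 coda /pm/ has 2 consonants (> 1) → illicit
pfif — violates constraint (d): syllable 1 onset /pf/ has 2 consonants (> 1) → illicit
vi.ze — σ1 onset /v/, coda /∅/ ok; σ2 onset /z/, coda /∅/ ok → licit
nev.vew — violates constraint (f): adjacent identical consonants /vv/ → illicit
zo.wif — violates constraint (e): word begins with /z/ → illicit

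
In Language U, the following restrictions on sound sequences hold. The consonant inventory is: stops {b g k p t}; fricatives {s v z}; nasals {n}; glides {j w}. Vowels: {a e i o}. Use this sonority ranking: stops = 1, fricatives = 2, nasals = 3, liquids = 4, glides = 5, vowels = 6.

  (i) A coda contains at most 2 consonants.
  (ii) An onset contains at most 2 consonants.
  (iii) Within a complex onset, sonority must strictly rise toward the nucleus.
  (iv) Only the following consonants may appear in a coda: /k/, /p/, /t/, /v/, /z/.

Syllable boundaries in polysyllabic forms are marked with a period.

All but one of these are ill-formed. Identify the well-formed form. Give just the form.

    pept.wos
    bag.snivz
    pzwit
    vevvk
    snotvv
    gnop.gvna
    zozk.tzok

zozk.tzok

pept.wos — violates constraint (iv): syllable 2 coda contains /s/, which is not a licensed coda consonant → ill-formed
bag.snivz — violates constraint (iv): syllable 1 coda contains /g/, which is not a licensed coda consonant → ill-formed
pzwit — violates constraint (ii): syllable 1 onset /pzw/ has 3 consonants (> 2) → ill-formed
vevvk — violates constraint (i): syllable 1 coda /vvk/ has 3 consonants (> 2) → ill-formed
snotvv — violates constraint (i): syllable 1 coda /tvv/ has 3 consonants (> 2) → ill-formed
gnop.gvna — violates constraint (ii): syllable 2 onset /gvn/ has 3 consonants (> 2) → ill-formed
zozk.tzok — σ1 onset /z/, coda /zk/ (2C) ok; σ2 onset /tz/ (1→2 rises), coda /k/ ok → well-formed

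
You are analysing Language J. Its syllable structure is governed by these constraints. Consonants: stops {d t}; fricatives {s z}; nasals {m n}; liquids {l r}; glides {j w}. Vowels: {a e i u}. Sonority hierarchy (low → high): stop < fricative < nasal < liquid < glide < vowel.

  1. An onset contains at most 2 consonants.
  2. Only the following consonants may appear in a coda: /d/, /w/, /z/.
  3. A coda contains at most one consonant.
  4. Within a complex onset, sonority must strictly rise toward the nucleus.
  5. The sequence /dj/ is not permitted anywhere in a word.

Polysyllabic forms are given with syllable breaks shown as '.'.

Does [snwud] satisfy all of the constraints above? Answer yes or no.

no

[snwud] — violates constraint 1: syllable 1 onset /snw/ has 3 consonants (> 2) → ill-formed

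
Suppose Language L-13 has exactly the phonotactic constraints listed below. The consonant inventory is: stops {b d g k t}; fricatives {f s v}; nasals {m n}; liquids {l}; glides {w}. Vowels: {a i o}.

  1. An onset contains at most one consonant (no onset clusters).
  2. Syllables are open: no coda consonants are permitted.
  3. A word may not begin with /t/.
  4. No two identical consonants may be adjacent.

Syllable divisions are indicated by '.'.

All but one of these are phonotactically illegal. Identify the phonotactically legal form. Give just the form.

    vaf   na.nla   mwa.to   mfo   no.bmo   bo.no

vaf — violates constraint 2: syllable 1 coda /f/ has 1 consonant (> 0) → phonotactically illegal
na.nla — violates constraint 1: syllable 2 onset /nl/ has 2 consonants (> 1) → phonotactically illegal
mwa.to — violates constraint 1: syllable 1 onset /mw/ has 2 consonants (> 1) → phonotactically illegal
mfo — violates constraint 1: syllable 1 onset /mf/ has 2 consonants (> 1) → phonotactically illegal
no.bmo — violates constraint 1: syllable 2 onset /bm/ has 2 consonants (> 1) → phonotactically illegal
bo.no — σ1 onset /b/, coda /∅/ ok; σ2 onset /n/, coda /∅/ ok → phonotactically legal

bo.no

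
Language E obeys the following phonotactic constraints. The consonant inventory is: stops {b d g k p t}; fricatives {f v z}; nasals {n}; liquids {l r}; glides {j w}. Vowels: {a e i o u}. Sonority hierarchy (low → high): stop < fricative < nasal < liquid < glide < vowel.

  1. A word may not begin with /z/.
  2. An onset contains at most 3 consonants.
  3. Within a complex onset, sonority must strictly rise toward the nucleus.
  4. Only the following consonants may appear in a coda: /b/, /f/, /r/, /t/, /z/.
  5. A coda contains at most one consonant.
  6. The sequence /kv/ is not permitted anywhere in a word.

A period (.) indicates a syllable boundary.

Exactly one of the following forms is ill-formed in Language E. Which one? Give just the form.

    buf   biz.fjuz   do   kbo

buf — σ1 onset /b/, coda /f/ ok → well-formed
biz.fjuz — σ1 onset /b/, coda /z/ ok; σ2 onset /fj/ (2→5 rises), coda /z/ ok → well-formed
do — σ1 onset /d/, coda /∅/ ok → well-formed
kbo — violates constraint 3: syllable 1 onset /kb/: /k/ (stop, 1) → /b/ (stop, 1) does not rise → ill-formed

kbo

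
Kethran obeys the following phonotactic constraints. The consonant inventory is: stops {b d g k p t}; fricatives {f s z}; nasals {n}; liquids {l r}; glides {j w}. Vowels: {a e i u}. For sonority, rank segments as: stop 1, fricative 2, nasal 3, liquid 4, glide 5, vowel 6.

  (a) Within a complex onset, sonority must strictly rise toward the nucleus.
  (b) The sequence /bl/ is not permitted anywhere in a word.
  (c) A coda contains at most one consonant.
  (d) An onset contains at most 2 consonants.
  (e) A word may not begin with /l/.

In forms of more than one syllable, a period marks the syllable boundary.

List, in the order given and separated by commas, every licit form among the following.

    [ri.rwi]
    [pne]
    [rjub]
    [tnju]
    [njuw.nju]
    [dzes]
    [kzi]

[ri.rwi] — σ1 onset /r/, coda /∅/ ok; σ2 onset /rw/ (4→5 rises), coda /∅/ ok → licit
[pne] — σ1 onset /pn/ (1→3 rises), coda /∅/ ok → licit
[rjub] — σ1 onset /rj/ (4→5 rises), coda /b/ ok → licit
[tnju] — violates constraint (d): syllable 1 onset /tnj/ has 3 consonants (> 2) → illicit
[njuw.nju] — σ1 onset /nj/ (3→5 rises), coda /w/ ok; σ2 onset /nj/ (3→5 rises), coda /∅/ ok → licit
[dzes] — σ1 onset /dz/ (1→2 rises), coda /s/ ok → licit
[kzi] — σ1 onset /kz/ (1→2 rises), coda /∅/ ok → licit

[ri.rwi], [pne], [rjub], [njuw.nju], [dzes], [kzi]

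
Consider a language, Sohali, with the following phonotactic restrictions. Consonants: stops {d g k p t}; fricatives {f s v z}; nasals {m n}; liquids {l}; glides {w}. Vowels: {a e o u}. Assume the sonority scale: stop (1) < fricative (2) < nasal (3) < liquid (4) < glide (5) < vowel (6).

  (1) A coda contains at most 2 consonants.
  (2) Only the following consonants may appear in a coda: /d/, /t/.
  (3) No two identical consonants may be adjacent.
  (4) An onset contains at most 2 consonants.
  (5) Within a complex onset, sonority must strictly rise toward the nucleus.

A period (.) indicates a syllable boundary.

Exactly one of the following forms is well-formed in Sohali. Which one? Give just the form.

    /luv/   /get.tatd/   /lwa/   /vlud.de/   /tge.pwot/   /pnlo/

/lwa/

/luv/ — violates constraint 2: syllable 1 coda contains /v/, which is not a licensed coda consonant → ill-formed
/get.tatd/ — violates constraint 3: adjacent identical consonants /tt/ → ill-formed
/lwa/ — σ1 onset /lw/ (4→5 rises), coda /∅/ ok → well-formed
/vlud.de/ — violates constraint 3: adjacent identical consonants /dd/ → ill-formed
/tge.pwot/ — violates constraint 5: syllable 1 onset /tg/: /t/ (stop, 1) → /g/ (stop, 1) does not rise → ill-formed
/pnlo/ — violates constraint 4: syllable 1 onset /pnl/ has 3 consonants (> 2) → ill-formed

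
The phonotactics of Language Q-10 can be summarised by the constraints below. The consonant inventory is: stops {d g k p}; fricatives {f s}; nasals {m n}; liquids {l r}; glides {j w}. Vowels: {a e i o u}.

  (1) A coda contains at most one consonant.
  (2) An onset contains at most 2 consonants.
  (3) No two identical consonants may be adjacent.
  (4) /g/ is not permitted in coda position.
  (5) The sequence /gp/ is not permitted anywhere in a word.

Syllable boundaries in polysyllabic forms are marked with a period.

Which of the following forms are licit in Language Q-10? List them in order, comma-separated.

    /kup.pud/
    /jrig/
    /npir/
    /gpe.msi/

/kup.pud/ — violates constraint 3: adjacent identical consonants /pp/ → illicit
/jrig/ — violates constraint 4: syllable 1 coda contains /g/ → illicit
/npir/ — σ1 onset /np/ (2C), coda /r/ ok → licit
/gpe.msi/ — violates constraint 5: contains banned sequence /gp/ → illicit

/npir/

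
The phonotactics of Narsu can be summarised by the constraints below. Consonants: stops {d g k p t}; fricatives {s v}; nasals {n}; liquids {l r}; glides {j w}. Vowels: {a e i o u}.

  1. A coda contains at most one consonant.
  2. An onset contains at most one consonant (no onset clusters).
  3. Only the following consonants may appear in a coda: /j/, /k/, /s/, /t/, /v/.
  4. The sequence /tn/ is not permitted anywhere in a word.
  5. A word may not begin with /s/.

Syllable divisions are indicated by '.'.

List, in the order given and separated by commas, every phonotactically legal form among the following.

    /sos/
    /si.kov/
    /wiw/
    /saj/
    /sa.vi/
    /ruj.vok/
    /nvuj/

/ruj.vok/

/sos/ — violates constraint 5: word begins with /s/ → phonotactically illegal
/si.kov/ — violates constraint 5: word begins with /s/ → phonotactically illegal
/wiw/ — violates constraint 3: syllable 1 coda contains /w/, which is not a licensed coda consonant → phonotactically illegal
/saj/ — violates constraint 5: word begins with /s/ → phonotactically illegal
/sa.vi/ — violates constraint 5: word begins with /s/ → phonotactically illegal
/ruj.vok/ — σ1 onset /r/, coda /j/ ok; σ2 onset /v/, coda /k/ ok → phonotactically legal
/nvuj/ — violates constraint 2: syllable 1 onset /nv/ has 2 consonants (> 1) → phonotactically illegal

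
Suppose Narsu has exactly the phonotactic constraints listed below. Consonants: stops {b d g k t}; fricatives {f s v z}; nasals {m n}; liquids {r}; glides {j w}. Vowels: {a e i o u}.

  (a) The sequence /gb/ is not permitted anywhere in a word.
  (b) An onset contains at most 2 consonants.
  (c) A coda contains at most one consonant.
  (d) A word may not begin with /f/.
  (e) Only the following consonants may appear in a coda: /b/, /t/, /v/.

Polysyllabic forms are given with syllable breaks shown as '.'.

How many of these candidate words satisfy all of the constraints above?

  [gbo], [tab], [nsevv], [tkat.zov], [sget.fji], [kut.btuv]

4

[gbo] — violates constraint (a): contains banned sequence /gb/ → ill-formed
[tab] — σ1 onset /t/, coda /b/ ok → well-formed
[nsevv] — violates constraint (c): syllable 1 coda /vv/ has 2 consonants (> 1) → ill-formed
[tkat.zov] — σ1 onset /tk/ (2C), coda /t/ ok; σ2 onset /z/, coda /v/ ok → well-formed
[sget.fji] — σ1 onset /sg/ (2C), coda /t/ ok; σ2 onset /fj/ (2C), coda /∅/ ok → well-formed
[kut.btuv] — σ1 onset /k/, coda /t/ ok; σ2 onset /bt/ (2C), coda /v/ ok → well-formed
Well-formed: [tab], [tkat.zov], [sget.fji], [kut.btuv] → 4.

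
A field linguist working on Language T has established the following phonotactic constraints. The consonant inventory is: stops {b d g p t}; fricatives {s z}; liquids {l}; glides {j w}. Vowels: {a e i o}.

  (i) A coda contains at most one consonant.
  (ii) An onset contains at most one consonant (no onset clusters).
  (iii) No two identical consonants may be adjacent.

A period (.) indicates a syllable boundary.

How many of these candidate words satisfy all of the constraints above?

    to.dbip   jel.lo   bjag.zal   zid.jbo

0

to.dbip — violates constraint (ii): syllable 2 onset /db/ has 2 consonants (> 1) → ill-formed
jel.lo — violates constraint (iii): adjacent identical consonants /ll/ → ill-formed
bjag.zal — violates constraint (ii): syllable 1 onset /bj/ has 2 consonants (> 1) → ill-formed
zid.jbo — violates constraint (ii): syllable 2 onset /jb/ has 2 consonants (> 1) → ill-formed
No form is well-formed → 0.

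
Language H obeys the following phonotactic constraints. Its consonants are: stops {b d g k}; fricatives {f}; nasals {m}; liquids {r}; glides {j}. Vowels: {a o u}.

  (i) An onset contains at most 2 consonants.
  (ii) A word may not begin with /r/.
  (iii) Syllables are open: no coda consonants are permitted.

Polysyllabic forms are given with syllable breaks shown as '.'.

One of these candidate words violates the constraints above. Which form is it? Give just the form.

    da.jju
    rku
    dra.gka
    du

da.jju — σ1 onset /d/, coda /∅/ ok; σ2 onset /jj/ (2C), coda /∅/ ok → licit
rku — violates constraint (ii): word begins with /r/ → illicit
dra.gka — σ1 onset /dr/ (2C), coda /∅/ ok; σ2 onset /gk/ (2C), coda /∅/ ok → licit
du — σ1 onset /d/, coda /∅/ ok → licit

rku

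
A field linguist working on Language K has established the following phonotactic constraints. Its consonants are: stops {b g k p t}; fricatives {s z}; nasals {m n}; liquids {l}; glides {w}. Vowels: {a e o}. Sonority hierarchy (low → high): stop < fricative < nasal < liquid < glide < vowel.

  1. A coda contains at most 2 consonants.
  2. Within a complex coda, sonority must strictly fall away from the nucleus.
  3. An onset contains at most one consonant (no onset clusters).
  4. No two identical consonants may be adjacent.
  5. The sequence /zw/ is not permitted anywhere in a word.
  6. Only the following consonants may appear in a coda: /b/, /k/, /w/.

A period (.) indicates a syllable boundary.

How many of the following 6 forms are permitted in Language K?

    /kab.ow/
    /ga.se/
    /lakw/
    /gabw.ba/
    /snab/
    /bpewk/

/kab.ow/ — σ1 onset /k/, coda /b/ ok; σ2 onset /∅/, coda /w/ ok → permitted
/ga.se/ — σ1 onset /g/, coda /∅/ ok; σ2 onset /s/, coda /∅/ ok → permitted
/lakw/ — violates constraint 2: syllable 1 coda /kw/: /k/ (stop, 1) → /w/ (glide, 5) does not fall → not permitted
/gabw.ba/ — violates constraint 2: syllable 1 coda /bw/: /b/ (stop, 1) → /w/ (glide, 5) does not fall → not permitted
/snab/ — violates constraint 3: syllable 1 onset /sn/ has 2 consonants (> 1) → not permitted
/bpewk/ — violates constraint 3: syllable 1 onset /bp/ has 2 consonants (> 1) → not permitted
Permitted: /kab.ow/, /ga.se/ → 2.

2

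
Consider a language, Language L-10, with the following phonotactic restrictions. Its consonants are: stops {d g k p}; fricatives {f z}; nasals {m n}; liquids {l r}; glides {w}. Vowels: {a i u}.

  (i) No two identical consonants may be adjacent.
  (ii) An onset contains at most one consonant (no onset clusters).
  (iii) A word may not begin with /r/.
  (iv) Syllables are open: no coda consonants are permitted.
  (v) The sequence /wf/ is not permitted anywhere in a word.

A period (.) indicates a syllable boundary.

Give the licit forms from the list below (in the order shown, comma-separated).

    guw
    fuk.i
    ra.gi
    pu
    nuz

guw — violates constraint (iv): syllable 1 coda /w/ has 1 consonant (> 0) → illicit
fuk.i — violates constraint (iv): syllable 1 coda /k/ has 1 consonant (> 0) → illicit
ra.gi — violates constraint (iii): word begins with /r/ → illicit
pu — σ1 onset /p/, coda /∅/ ok → licit
nuz — violates constraint (iv): syllable 1 coda /z/ has 1 consonant (> 0) → illicit

pu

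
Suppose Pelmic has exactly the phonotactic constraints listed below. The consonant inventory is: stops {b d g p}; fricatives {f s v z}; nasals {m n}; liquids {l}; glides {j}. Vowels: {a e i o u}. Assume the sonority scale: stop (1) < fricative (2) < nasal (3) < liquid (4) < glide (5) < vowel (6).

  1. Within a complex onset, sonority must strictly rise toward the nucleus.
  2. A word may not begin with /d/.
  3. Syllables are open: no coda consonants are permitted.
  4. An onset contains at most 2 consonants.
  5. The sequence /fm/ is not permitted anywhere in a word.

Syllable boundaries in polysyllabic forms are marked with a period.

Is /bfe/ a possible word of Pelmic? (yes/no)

/bfe/ — σ1 onset /bf/ (1→2 rises), coda /∅/ ok → phonotactically legal

yes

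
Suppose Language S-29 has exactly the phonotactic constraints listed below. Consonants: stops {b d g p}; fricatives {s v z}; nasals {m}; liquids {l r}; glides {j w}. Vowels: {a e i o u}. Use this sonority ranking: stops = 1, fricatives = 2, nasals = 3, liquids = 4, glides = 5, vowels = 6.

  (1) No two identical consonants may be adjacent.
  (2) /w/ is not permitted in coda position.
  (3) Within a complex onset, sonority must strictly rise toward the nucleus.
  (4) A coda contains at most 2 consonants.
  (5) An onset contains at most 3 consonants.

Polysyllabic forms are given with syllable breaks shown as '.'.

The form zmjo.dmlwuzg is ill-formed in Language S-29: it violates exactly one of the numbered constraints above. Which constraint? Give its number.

zmjo.dmlwuzg: syllable 2 onset /dmlw/ has 4 consonants (> 3).
This is a violation of constraint 5: "An onset contains at most 3 consonants."
The remaining constraints (1, 2, 3, 4) are satisfied.

5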